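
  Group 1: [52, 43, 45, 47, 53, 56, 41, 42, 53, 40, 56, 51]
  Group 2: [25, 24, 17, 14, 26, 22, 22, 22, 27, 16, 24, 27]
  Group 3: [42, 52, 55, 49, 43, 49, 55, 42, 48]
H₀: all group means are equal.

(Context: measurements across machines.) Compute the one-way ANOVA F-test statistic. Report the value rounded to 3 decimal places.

test statistic = 96.963

Group means [48.25, 22.17, 48.33], grand mean 38.788
SSB = Σnᵢ(x̄ᵢ−x̄)² = 5209.598; SSW = ΣΣ(x−x̄ᵢ)² = 805.917
MSB = 5209.598/2 = 2604.7992; MSW = 805.917/30 = 26.8639
F = MSB/MSW = 96.9629
df = (2, 30)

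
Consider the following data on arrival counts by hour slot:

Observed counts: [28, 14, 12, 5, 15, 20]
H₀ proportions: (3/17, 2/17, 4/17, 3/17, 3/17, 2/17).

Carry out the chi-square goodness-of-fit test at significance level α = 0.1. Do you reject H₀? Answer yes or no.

reject H₀: yes

n = 94; E_i = n·p_i = [16.59, 11.06, 22.12, 16.59, 16.59, 11.06]
χ² = (28−16.59)²/16.59 + (14−11.06)²/11.06 + (12−22.12)²/22.12 + (5−16.59)²/16.59 + (15−16.59)²/16.59 + (20−11.06)²/11.06 = 28.7376
df = 5
p-value (upper-tail) = 0.00003
At α=0.1: p < α → reject H₀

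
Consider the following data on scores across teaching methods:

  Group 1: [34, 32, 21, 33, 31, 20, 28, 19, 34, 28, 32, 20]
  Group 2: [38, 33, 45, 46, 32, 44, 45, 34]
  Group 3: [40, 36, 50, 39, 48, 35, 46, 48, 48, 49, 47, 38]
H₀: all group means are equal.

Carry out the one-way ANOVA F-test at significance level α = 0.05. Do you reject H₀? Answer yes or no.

reject H₀: yes

Group means [27.67, 39.62, 43.67], grand mean 36.656
SSB = Σnᵢ(x̄ᵢ−x̄)² = 1630.010; SSW = ΣΣ(x−x̄ᵢ)² = 991.208
MSB = 1630.010/2 = 815.0052; MSW = 991.208/29 = 34.1796
F = MSB/MSW = 23.8448
df = (2, 29)
p-value (upper-tail) = 0.00000
At α=0.05: p < α → reject H₀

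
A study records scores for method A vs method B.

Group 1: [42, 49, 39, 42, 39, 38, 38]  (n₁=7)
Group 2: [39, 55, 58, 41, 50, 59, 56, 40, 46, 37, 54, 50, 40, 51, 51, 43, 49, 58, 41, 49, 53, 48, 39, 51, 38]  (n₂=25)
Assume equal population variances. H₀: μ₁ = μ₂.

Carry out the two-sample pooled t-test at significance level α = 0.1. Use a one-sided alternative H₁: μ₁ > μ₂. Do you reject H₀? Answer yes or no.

reject H₀: no

x̄₁=41.000, s₁=3.916, n₁=7
x̄₂=47.840, s₂=6.980, n₂=25
s_p² = [6·3.916² + 24·6.980²]/30 = 42.0453
SE = √(s_p²·(1/7+1/25)) = 2.7728
t = (41.000−47.840)/2.7728 = -2.4668
df = 30
p-value (one-sided, H₁ greater) = 0.99022
At α=0.1: p ≥ α → fail to reject H₀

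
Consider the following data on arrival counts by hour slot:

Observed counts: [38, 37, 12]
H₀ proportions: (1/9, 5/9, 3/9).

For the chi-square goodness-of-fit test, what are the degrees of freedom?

df = k − 1 = 3 − 1 = 2

degrees of freedom = 2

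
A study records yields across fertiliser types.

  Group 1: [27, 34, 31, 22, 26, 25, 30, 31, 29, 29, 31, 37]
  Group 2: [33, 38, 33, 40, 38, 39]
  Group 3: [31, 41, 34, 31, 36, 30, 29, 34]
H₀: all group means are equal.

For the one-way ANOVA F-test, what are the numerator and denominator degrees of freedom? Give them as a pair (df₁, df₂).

k = 3 groups, N = 26 total
df = (k−1, N−k) = (3−1, 26−3) = (2, 23)

degrees of freedom = [2, 23]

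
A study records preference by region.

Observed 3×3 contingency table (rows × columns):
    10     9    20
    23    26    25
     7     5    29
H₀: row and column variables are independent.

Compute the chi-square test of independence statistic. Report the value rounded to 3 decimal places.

Row totals [39, 74, 41], col totals [40, 40, 74], n=154
χ² = (10−10.13)²/10.13 + (9−10.13)²/10.13 + (20−18.74)²/18.74 + (23−19.22)²/19.22 + (26−19.22)²/19.22 + (25−35.56)²/35.56 + (7−10.65)²/10.65 + (5−10.65)²/10.65 + (29−19.70)²/19.70 = 15.1180
df = 4

test statistic = 15.118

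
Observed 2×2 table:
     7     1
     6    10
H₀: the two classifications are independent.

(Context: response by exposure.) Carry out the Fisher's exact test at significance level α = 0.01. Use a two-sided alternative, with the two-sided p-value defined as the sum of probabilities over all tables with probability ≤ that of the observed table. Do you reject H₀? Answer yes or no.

reject H₀: no

Margins: r₁=8, r₂=16, c₁=13, c₂=11, n=24
p_obs = C(8,7)·C(16,6)/C(24,13); sum pmf over tables with pmf ≤ p_obs
p-value (two-sided) = 0.03347
At α=0.01: p ≥ α → fail to reject H₀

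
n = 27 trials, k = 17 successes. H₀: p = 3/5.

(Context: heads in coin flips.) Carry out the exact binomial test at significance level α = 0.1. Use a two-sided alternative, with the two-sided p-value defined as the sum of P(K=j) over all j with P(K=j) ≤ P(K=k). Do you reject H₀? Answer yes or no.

reject H₀: no

Exact binomial: n=27, k=17, p₀=3/5=0.6000
P(X=j) = C(n,j)·p₀^j·(1−p₀)^(n−j); p = Σ P(X=j) over j with P(X=j) ≤ P(X=17)
p-value (two-sided) = 0.84573
At α=0.1: p ≥ α → fail to reject H₀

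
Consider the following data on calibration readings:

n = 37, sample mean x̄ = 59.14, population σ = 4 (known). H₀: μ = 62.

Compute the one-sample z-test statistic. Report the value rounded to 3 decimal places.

SE = σ/√n = 4/√37 = 0.6576
z = (x̄−μ₀)/SE = (59.14−62)/0.6576 = -4.3492

test statistic = -4.349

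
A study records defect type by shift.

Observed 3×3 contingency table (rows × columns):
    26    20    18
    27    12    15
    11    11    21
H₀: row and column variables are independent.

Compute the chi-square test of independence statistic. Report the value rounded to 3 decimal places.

Row totals [64, 54, 43], col totals [64, 43, 54], n=161
χ² = (26−25.44)²/25.44 + (20−17.09)²/17.09 + (18−21.47)²/21.47 + (27−21.47)²/21.47 + (12−14.42)²/14.42 + (15−18.11)²/18.11 + (11−17.09)²/17.09 + (11−11.48)²/11.48 + (21−14.42)²/14.42 = 8.6268
df = 4

test statistic = 8.627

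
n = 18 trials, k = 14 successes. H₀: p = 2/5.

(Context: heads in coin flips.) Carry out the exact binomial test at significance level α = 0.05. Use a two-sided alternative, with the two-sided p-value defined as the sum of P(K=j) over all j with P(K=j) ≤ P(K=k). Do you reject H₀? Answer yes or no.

reject H₀: yes

Exact binomial: n=18, k=14, p₀=2/5=0.4000
P(X=j) = C(n,j)·p₀^j·(1−p₀)^(n−j); p = Σ P(X=j) over j with P(X=j) ≤ P(X=14)
p-value (two-sided) = 0.00138
At α=0.05: p < α → reject H₀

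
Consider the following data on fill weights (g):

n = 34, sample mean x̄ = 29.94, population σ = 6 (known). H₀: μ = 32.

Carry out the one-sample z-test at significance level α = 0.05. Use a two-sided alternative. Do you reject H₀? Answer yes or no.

SE = σ/√n = 6/√34 = 1.0290
z = (x̄−μ₀)/SE = (29.94−32)/1.0290 = -2.0020
p-value (two-sided) = 0.04529
At α=0.05: p < α → reject H₀

reject H₀: yes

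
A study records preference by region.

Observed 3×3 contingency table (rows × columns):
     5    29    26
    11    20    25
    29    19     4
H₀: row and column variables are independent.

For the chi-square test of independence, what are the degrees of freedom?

df = (r−1)(c−1) = (3−1)·(3−1) = 4

degrees of freedom = 4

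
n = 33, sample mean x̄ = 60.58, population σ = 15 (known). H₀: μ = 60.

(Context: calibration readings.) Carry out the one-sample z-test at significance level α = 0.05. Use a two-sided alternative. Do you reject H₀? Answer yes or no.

SE = σ/√n = 15/√33 = 2.6112
z = (x̄−μ₀)/SE = (60.58−60)/2.6112 = 0.2221
p-value (two-sided) = 0.82422
At α=0.05: p ≥ α → fail to reject H₀

reject H₀: no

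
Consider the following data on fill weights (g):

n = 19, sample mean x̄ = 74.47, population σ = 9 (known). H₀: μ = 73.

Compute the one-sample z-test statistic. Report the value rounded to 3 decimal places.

SE = σ/√n = 9/√19 = 2.0647
z = (x̄−μ₀)/SE = (74.47−73)/2.0647 = 0.7120

test statistic = 0.712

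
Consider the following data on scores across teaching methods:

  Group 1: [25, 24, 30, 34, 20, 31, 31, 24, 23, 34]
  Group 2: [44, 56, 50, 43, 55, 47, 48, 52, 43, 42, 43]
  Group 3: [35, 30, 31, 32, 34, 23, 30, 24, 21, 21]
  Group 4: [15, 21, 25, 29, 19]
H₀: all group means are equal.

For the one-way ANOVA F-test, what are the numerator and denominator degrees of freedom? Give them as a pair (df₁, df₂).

k = 4 groups, N = 36 total
df = (k−1, N−k) = (4−1, 36−4) = (3, 32)

degrees of freedom = [3, 32]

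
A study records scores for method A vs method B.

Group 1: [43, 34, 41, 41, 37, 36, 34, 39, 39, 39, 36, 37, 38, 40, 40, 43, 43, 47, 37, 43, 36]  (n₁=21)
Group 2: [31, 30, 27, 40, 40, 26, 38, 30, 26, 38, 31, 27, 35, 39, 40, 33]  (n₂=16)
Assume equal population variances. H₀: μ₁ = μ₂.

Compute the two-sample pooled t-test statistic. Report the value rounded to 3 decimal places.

test statistic = 4.167

x̄₁=39.190, s₁=3.371, n₁=21
x̄₂=33.188, s₂=5.369, n₂=16
s_p² = [20·3.371² + 15·5.369²]/35 = 18.8479
SE = √(s_p²·(1/21+1/16)) = 1.4407
t = (39.190−33.188)/1.4407 = 4.1668
df = 35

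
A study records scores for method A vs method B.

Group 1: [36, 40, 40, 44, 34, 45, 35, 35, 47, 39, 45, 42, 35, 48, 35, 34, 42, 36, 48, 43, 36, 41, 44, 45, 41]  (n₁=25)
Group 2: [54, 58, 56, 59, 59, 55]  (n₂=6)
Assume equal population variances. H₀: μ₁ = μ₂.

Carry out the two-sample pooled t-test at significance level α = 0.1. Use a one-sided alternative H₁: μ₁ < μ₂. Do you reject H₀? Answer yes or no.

reject H₀: yes

x̄₁=40.400, s₁=4.655, n₁=25
x̄₂=56.833, s₂=2.137, n₂=6
s_p² = [24·4.655² + 5·2.137²]/29 = 18.7184
SE = √(s_p²·(1/25+1/6)) = 1.9668
t = (40.400−56.833)/1.9668 = -8.3552
df = 29
p-value (one-sided, H₁ less) = 0.00000
At α=0.1: p < α → reject H₀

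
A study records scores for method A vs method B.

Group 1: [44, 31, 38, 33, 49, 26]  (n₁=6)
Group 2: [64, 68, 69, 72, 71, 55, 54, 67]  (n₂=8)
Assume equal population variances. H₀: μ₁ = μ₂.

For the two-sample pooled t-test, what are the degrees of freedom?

degrees of freedom = 12

df = n₁ + n₂ − 2 = 6 + 8 − 2 = 12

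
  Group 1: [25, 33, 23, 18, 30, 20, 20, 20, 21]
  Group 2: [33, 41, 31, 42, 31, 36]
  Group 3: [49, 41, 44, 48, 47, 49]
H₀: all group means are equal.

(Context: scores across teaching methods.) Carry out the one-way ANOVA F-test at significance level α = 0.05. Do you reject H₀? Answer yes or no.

Group means [23.33, 35.67, 46.33], grand mean 33.429
SSB = Σnᵢ(x̄ᵢ−x̄)² = 1946.476; SSW = ΣΣ(x−x̄ᵢ)² = 378.667
MSB = 1946.476/2 = 973.2381; MSW = 378.667/18 = 21.0370
F = MSB/MSW = 46.2631
df = (2, 18)
p-value (upper-tail) = 0.00000
At α=0.05: p < α → reject H₀

reject H₀: yes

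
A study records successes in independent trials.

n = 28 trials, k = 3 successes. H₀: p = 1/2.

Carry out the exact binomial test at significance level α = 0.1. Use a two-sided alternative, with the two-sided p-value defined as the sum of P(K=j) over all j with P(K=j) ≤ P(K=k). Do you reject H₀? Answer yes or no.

Exact binomial: n=28, k=3, p₀=1/2=0.5000
P(X=j) = C(n,j)·p₀^j·(1−p₀)^(n−j); p = Σ P(X=j) over j with P(X=j) ≤ P(X=3)
p-value (two-sided) = 0.00003
At α=0.1: p < α → reject H₀

reject H₀: yes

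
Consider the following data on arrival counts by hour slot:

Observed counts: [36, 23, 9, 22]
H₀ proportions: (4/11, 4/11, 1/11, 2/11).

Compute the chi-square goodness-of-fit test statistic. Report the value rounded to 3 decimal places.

n = 90; E_i = n·p_i = [32.73, 32.73, 8.18, 16.36]
χ² = (36−32.73)²/32.73 + (23−32.73)²/32.73 + (9−8.18)²/8.18 + (22−16.36)²/16.36 = 5.2417
df = 3

test statistic = 5.242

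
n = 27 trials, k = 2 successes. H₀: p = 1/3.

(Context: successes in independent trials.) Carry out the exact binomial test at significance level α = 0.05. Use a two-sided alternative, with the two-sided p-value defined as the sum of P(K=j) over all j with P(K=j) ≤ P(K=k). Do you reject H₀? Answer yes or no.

Exact binomial: n=27, k=2, p₀=1/3=0.3333
P(X=j) = C(n,j)·p₀^j·(1−p₀)^(n−j); p = Σ P(X=j) over j with P(X=j) ≤ P(X=2)
p-value (two-sided) = 0.00334
At α=0.05: p < α → reject H₀

reject H₀: yes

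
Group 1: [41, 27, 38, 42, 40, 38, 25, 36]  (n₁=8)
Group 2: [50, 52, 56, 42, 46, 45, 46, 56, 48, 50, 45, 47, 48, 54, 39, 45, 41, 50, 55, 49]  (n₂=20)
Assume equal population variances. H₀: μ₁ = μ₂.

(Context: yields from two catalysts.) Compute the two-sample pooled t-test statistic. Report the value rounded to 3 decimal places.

test statistic = -5.560

x̄₁=35.875, s₁=6.402, n₁=8
x̄₂=48.200, s₂=4.830, n₂=20
s_p² = [7·6.402² + 19·4.830²]/26 = 28.0798
SE = √(s_p²·(1/8+1/20)) = 2.2167
t = (35.875−48.200)/2.2167 = -5.5599
df = 26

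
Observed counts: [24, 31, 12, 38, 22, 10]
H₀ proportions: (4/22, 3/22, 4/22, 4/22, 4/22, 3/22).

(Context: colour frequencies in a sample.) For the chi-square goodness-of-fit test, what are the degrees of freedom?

degrees of freedom = 5

df = k − 1 = 6 − 1 = 5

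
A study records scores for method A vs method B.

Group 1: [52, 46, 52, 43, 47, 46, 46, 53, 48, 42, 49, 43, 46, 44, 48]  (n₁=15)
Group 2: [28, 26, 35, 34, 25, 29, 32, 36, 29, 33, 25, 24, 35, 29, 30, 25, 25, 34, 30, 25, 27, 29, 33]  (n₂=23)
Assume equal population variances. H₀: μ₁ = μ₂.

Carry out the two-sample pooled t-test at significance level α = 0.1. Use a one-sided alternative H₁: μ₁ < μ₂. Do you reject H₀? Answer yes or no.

x̄₁=47.000, s₁=3.402, n₁=15
x̄₂=29.478, s₂=3.860, n₂=23
s_p² = [14·3.402² + 22·3.860²]/36 = 13.6039
SE = √(s_p²·(1/15+1/23)) = 1.2241
t = (47.000−29.478)/1.2241 = 14.3141
df = 36
p-value (one-sided, H₁ less) = 1.00000
At α=0.1: p ≥ α → fail to reject H₀

reject H₀: no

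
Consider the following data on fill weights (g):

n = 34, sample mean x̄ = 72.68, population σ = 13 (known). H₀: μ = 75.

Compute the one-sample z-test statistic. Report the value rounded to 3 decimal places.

SE = σ/√n = 13/√34 = 2.2295
z = (x̄−μ₀)/SE = (72.68−75)/2.2295 = -1.0406

test statistic = -1.041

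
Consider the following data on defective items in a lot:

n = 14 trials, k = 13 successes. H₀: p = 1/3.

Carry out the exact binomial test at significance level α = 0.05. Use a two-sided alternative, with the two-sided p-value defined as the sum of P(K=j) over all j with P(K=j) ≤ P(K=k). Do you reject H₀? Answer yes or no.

reject H₀: yes

Exact binomial: n=14, k=13, p₀=1/3=0.3333
P(X=j) = C(n,j)·p₀^j·(1−p₀)^(n−j); p = Σ P(X=j) over j with P(X=j) ≤ P(X=13)
p-value (two-sided) = 0.00001
At α=0.05: p < α → reject H₀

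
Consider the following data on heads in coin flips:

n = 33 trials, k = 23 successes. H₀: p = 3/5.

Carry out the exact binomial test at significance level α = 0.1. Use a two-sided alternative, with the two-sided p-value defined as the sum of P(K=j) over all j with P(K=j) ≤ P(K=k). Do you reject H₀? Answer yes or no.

Exact binomial: n=33, k=23, p₀=3/5=0.6000
P(X=j) = C(n,j)·p₀^j·(1−p₀)^(n−j); p = Σ P(X=j) over j with P(X=j) ≤ P(X=23)
p-value (two-sided) = 0.29007
At α=0.1: p ≥ α → fail to reject H₀

reject H₀: no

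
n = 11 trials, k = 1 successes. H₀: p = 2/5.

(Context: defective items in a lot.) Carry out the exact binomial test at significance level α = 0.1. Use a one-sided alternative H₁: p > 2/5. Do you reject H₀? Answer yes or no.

Exact binomial: n=11, k=1, p₀=2/5=0.4000
P(X≥1) from Σ C(n,i)·p₀^i·(1−p₀)^(n−i)
p-value (one-sided, H₁ greater) = 0.99637
At α=0.1: p ≥ α → fail to reject H₀

reject H₀: no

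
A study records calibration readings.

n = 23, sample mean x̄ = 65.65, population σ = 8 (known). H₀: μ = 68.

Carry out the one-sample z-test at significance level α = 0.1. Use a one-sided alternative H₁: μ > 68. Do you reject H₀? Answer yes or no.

SE = σ/√n = 8/√23 = 1.6681
z = (x̄−μ₀)/SE = (65.65−68)/1.6681 = -1.4088
p-value (one-sided, H₁ greater) = 0.92055
At α=0.1: p ≥ α → fail to reject H₀

reject H₀: no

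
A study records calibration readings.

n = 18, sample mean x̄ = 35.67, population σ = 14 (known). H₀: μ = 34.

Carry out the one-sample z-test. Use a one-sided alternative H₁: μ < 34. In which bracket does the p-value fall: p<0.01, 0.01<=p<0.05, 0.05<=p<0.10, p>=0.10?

p-value bracket: p>=0.10

SE = σ/√n = 14/√18 = 3.2998
z = (x̄−μ₀)/SE = (35.67−34)/3.2998 = 0.5061
p-value (one-sided, H₁ less) = 0.69360
→ bracket: p>=0.10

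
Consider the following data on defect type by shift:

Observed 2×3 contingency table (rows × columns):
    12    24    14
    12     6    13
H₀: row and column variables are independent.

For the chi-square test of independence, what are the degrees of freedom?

df = (r−1)(c−1) = (2−1)·(3−1) = 2

degrees of freedom = 2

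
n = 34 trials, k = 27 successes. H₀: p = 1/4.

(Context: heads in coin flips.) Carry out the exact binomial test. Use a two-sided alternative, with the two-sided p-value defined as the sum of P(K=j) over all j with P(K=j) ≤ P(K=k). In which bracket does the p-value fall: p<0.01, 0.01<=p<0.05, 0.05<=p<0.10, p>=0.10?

Exact binomial: n=34, k=27, p₀=1/4=0.2500
P(X=j) = C(n,j)·p₀^j·(1−p₀)^(n−j); p = Σ P(X=j) over j with P(X=j) ≤ P(X=27)
p-value (two-sided) = 0.00000
→ bracket: p<0.01

p-value bracket: p<0.01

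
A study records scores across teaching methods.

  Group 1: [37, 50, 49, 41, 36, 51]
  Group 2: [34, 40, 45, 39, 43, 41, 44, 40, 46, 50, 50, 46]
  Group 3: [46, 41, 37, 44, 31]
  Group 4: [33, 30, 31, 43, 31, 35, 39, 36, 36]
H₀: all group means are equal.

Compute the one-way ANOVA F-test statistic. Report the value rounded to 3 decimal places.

test statistic = 5.479

Group means [44.00, 43.17, 39.80, 34.89], grand mean 40.469
SSB = Σnᵢ(x̄ᵢ−x̄)² = 444.613; SSW = ΣΣ(x−x̄ᵢ)² = 757.356
MSB = 444.613/3 = 148.2044; MSW = 757.356/28 = 27.0484
F = MSB/MSW = 5.4792
df = (3, 28)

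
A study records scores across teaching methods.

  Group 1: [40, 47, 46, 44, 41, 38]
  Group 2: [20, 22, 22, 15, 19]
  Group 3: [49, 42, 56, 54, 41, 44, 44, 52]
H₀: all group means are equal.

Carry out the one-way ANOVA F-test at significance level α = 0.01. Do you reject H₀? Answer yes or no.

reject H₀: yes

Group means [42.67, 19.60, 47.75], grand mean 38.737
SSB = Σnᵢ(x̄ᵢ−x̄)² = 2573.651; SSW = ΣΣ(x−x̄ᵢ)² = 330.033
MSB = 2573.651/2 = 1286.8254; MSW = 330.033/16 = 20.6271
F = MSB/MSW = 62.3852
df = (2, 16)
p-value (upper-tail) = 0.00000
At α=0.01: p < α → reject H₀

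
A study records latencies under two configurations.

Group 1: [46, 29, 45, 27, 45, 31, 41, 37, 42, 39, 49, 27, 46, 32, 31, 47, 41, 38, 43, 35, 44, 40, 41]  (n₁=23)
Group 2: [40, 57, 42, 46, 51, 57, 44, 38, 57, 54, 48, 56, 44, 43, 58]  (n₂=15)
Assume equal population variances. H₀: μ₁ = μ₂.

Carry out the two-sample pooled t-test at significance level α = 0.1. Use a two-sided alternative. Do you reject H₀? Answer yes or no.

x̄₁=38.957, s₁=6.684, n₁=23
x̄₂=49.000, s₂=7.061, n₂=15
s_p² = [22·6.684² + 14·7.061²]/36 = 46.6932
SE = √(s_p²·(1/23+1/15)) = 2.2678
t = (38.957−49.000)/2.2678 = -4.4287
df = 36
p-value (two-sided) = 0.00008
At α=0.1: p < α → reject H₀

reject H₀: yes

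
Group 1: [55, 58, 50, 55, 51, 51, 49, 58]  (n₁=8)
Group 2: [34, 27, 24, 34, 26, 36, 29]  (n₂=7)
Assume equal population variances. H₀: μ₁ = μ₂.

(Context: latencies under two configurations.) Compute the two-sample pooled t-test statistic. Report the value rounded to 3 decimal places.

x̄₁=53.375, s₁=3.583, n₁=8
x̄₂=30.000, s₂=4.655, n₂=7
s_p² = [7·3.583² + 6·4.655²]/13 = 16.9135
SE = √(s_p²·(1/8+1/7)) = 2.1285
t = (53.375−30.000)/2.1285 = 10.9821
df = 13

test statistic = 10.982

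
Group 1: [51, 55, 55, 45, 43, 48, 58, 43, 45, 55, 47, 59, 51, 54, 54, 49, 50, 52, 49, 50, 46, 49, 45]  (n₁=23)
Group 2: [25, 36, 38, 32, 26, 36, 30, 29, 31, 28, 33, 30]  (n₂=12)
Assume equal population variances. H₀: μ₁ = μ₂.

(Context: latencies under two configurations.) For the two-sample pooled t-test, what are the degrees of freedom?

df = n₁ + n₂ − 2 = 23 + 12 − 2 = 33

degrees of freedom = 33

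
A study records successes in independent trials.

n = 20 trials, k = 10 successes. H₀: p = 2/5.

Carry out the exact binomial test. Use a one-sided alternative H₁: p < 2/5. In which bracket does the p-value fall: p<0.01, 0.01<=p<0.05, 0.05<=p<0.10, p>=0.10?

p-value bracket: p>=0.10

Exact binomial: n=20, k=10, p₀=2/5=0.4000
P(X≤10) from Σ C(n,i)·p₀^i·(1−p₀)^(n−i)
p-value (one-sided, H₁ less) = 0.87248
→ bracket: p>=0.10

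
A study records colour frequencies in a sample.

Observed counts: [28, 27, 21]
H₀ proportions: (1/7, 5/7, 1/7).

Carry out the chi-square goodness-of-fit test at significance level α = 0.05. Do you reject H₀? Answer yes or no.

reject H₀: yes

n = 76; E_i = n·p_i = [10.86, 54.29, 10.86]
χ² = (28−10.86)²/10.86 + (27−54.29)²/54.29 + (21−10.86)²/10.86 = 50.2579
df = 2
p-value (upper-tail) = 0.00000
At α=0.05: p < α → reject H₀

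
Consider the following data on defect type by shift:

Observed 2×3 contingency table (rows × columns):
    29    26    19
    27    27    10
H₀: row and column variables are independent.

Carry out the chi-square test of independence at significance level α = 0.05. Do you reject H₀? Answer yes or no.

Row totals [74, 64], col totals [56, 53, 29], n=138
χ² = (29−30.03)²/30.03 + (26−28.42)²/28.42 + (19−15.55)²/15.55 + (27−25.97)²/25.97 + (27−24.58)²/24.58 + (10−13.45)²/13.45 = 2.1702
df = 2
p-value (upper-tail) = 0.33788
At α=0.05: p ≥ α → fail to reject H₀

reject H₀: no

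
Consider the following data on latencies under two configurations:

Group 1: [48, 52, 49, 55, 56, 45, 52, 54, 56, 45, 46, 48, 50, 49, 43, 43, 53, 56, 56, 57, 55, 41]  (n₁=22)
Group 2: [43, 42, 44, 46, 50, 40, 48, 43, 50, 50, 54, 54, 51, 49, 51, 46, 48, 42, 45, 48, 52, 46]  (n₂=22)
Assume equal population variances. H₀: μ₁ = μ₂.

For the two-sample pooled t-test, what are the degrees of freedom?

df = n₁ + n₂ − 2 = 22 + 22 − 2 = 42

degrees of freedom = 42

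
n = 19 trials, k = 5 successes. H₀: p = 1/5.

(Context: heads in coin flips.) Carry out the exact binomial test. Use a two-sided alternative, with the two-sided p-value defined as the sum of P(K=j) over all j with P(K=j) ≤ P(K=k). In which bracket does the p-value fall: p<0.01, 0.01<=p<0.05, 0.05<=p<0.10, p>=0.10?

p-value bracket: p>=0.10

Exact binomial: n=19, k=5, p₀=1/5=0.2000
P(X=j) = C(n,j)·p₀^j·(1−p₀)^(n−j); p = Σ P(X=j) over j with P(X=j) ≤ P(X=5)
p-value (two-sided) = 0.56360
→ bracket: p>=0.10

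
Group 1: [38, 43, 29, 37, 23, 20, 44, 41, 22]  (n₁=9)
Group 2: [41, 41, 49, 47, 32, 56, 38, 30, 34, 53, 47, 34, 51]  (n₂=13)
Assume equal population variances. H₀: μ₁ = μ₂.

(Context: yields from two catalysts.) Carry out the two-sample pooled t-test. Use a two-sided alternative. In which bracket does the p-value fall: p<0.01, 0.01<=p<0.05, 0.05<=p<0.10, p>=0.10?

p-value bracket: 0.01<=p<0.05

x̄₁=33.000, s₁=9.566, n₁=9
x̄₂=42.538, s₂=8.579, n₂=13
s_p² = [8·9.566² + 12·8.579²]/20 = 80.7615
SE = √(s_p²·(1/9+1/13)) = 3.8969
t = (33.000−42.538)/3.8969 = -2.4477
df = 20
p-value (two-sided) = 0.02373
→ bracket: 0.01<=p<0.05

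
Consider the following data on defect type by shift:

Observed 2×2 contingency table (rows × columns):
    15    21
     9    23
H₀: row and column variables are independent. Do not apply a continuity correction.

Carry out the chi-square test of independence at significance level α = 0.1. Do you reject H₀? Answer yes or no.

reject H₀: no

Row totals [36, 32], col totals [24, 44], n=68
χ² = (15−12.71)²/12.71 + (21−23.29)²/23.29 + (9−11.29)²/11.29 + (23−20.71)²/20.71 = 1.3603
df = 1
p-value (upper-tail) = 0.24348
At α=0.1: p ≥ α → fail to reject H₀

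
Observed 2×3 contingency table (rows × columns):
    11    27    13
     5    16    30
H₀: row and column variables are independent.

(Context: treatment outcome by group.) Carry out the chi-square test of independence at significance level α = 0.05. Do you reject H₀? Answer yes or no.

Row totals [51, 51], col totals [16, 43, 43], n=102
χ² = (11−8.00)²/8.00 + (27−21.50)²/21.50 + (13−21.50)²/21.50 + (5−8.00)²/8.00 + (16−21.50)²/21.50 + (30−21.50)²/21.50 = 11.7849
df = 2
p-value (upper-tail) = 0.00276
At α=0.05: p < α → reject H₀

reject H₀: yes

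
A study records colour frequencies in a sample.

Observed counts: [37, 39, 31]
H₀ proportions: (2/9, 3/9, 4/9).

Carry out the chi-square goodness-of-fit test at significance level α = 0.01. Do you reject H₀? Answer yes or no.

reject H₀: yes

n = 107; E_i = n·p_i = [23.78, 35.67, 47.56]
χ² = (37−23.78)²/23.78 + (39−35.67)²/35.67 + (31−47.56)²/47.56 = 13.4276
df = 2
p-value (upper-tail) = 0.00121
At α=0.01: p < α → reject H₀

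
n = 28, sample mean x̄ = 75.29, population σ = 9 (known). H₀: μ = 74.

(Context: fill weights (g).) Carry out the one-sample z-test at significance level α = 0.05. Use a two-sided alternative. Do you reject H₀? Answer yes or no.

reject H₀: no

SE = σ/√n = 9/√28 = 1.7008
z = (x̄−μ₀)/SE = (75.29−74)/1.7008 = 0.7584
p-value (two-sided) = 0.44818
At α=0.05: p ≥ α → fail to reject H₀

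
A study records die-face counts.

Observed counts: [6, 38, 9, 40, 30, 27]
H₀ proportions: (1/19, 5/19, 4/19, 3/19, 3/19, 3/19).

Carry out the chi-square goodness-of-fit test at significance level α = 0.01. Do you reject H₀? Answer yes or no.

reject H₀: yes

n = 150; E_i = n·p_i = [7.89, 39.47, 31.58, 23.68, 23.68, 23.68]
χ² = (6−7.89)²/7.89 + (38−39.47)²/39.47 + (9−31.58)²/31.58 + (40−23.68)²/23.68 + (30−23.68)²/23.68 + (27−23.68)²/23.68 = 30.0419
df = 5
p-value (upper-tail) = 0.00001
At α=0.01: p < α → reject H₀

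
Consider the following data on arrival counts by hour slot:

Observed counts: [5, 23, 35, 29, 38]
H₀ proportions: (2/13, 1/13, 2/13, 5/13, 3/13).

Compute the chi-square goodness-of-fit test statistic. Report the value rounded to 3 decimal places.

n = 130; E_i = n·p_i = [20.00, 10.00, 20.00, 50.00, 30.00]
χ² = (5−20.00)²/20.00 + (23−10.00)²/10.00 + (35−20.00)²/20.00 + (29−50.00)²/50.00 + (38−30.00)²/30.00 = 50.3533
df = 4

test statistic = 50.353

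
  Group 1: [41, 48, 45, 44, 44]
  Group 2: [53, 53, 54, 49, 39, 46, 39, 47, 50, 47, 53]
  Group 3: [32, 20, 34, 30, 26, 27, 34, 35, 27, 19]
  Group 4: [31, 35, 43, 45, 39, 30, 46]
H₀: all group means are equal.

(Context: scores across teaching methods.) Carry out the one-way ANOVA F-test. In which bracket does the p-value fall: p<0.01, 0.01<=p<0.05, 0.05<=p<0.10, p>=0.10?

Group means [44.40, 48.18, 28.40, 38.43], grand mean 39.545
SSB = Σnᵢ(x̄ᵢ−x̄)² = 2189.231; SSW = ΣΣ(x−x̄ᵢ)² = 858.951
MSB = 2189.231/3 = 729.7437; MSW = 858.951/29 = 29.6190
F = MSB/MSW = 24.6377
df = (3, 29)
p-value (upper-tail) = 0.00000
→ bracket: p<0.01

p-value bracket: p<0.01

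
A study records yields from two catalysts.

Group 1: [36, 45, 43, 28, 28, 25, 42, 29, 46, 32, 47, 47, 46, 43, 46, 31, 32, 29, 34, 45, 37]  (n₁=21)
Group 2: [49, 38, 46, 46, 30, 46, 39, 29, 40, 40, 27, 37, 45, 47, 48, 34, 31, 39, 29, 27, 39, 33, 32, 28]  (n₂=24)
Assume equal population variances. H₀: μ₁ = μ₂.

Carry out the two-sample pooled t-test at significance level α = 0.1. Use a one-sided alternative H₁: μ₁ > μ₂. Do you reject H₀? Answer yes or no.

reject H₀: no

x̄₁=37.667, s₁=7.709, n₁=21
x̄₂=37.458, s₂=7.348, n₂=24
s_p² = [20·7.709² + 23·7.348²]/43 = 56.5262
SE = √(s_p²·(1/21+1/24)) = 2.2465
t = (37.667−37.458)/2.2465 = 0.0927
df = 43
p-value (one-sided, H₁ greater) = 0.46327
At α=0.1: p ≥ α → fail to reject H₀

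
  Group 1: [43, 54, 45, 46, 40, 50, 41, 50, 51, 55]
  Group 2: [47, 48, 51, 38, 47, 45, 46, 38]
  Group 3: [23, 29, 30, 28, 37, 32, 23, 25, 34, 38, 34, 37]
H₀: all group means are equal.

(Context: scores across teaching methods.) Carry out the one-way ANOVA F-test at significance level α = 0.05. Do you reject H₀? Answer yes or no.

reject H₀: yes

Group means [47.50, 45.00, 30.83], grand mean 40.167
SSB = Σnᵢ(x̄ᵢ−x̄)² = 1770.000; SSW = ΣΣ(x−x̄ᵢ)² = 720.167
MSB = 1770.000/2 = 885.0000; MSW = 720.167/27 = 26.6728
F = MSB/MSW = 33.1798
df = (2, 27)
p-value (upper-tail) = 0.00000
At α=0.05: p < α → reject H₀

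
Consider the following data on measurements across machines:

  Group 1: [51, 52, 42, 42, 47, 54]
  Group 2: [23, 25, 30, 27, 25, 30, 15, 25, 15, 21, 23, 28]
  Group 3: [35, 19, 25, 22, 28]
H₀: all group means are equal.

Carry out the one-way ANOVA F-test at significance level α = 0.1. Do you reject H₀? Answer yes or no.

Group means [48.00, 23.92, 25.80], grand mean 30.609
SSB = Σnᵢ(x̄ᵢ−x̄)² = 2467.762; SSW = ΣΣ(x−x̄ᵢ)² = 557.717
MSB = 2467.762/2 = 1233.8808; MSW = 557.717/20 = 27.8858
F = MSB/MSW = 44.2476
df = (2, 20)
p-value (upper-tail) = 0.00000
At α=0.1: p < α → reject H₀

reject H₀: yes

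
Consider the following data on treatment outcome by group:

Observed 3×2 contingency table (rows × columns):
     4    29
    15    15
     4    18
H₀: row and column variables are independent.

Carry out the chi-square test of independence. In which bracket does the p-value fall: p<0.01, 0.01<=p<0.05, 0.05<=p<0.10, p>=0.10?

p-value bracket: p<0.01

Row totals [33, 30, 22], col totals [23, 62], n=85
χ² = (4−8.93)²/8.93 + (29−24.07)²/24.07 + (15−8.12)²/8.12 + (15−21.88)²/21.88 + (4−5.95)²/5.95 + (18−16.05)²/16.05 = 12.6087
df = 2
p-value (upper-tail) = 0.00183
→ bracket: p<0.01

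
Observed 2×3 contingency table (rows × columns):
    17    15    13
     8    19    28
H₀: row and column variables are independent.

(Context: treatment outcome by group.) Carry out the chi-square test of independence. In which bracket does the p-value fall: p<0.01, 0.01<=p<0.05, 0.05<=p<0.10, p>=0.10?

p-value bracket: 0.01<=p<0.05

Row totals [45, 55], col totals [25, 34, 41], n=100
χ² = (17−11.25)²/11.25 + (15−15.30)²/15.30 + (13−18.45)²/18.45 + (8−13.75)²/13.75 + (19−18.70)²/18.70 + (28−22.55)²/22.55 = 8.2812
df = 2
p-value (upper-tail) = 0.01591
→ bracket: 0.01<=p<0.05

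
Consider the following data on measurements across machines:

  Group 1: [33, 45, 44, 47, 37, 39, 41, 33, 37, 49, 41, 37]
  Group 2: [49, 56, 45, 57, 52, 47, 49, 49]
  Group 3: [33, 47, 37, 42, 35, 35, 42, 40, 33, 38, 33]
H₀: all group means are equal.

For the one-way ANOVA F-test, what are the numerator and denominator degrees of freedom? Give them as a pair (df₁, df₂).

k = 3 groups, N = 31 total
df = (k−1, N−k) = (3−1, 31−3) = (2, 28)

degrees of freedom = [2, 28]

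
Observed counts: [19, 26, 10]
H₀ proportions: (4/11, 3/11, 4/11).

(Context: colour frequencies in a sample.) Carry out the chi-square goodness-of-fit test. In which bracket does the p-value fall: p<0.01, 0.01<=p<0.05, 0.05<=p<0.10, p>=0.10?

p-value bracket: p<0.01

n = 55; E_i = n·p_i = [20.00, 15.00, 20.00]
χ² = (19−20.00)²/20.00 + (26−15.00)²/15.00 + (10−20.00)²/20.00 = 13.1167
df = 2
p-value (upper-tail) = 0.00142
→ bracket: p<0.01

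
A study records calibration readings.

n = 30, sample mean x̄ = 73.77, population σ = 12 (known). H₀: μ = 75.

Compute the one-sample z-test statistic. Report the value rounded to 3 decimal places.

test statistic = -0.561

SE = σ/√n = 12/√30 = 2.1909
z = (x̄−μ₀)/SE = (73.77−75)/2.1909 = -0.5614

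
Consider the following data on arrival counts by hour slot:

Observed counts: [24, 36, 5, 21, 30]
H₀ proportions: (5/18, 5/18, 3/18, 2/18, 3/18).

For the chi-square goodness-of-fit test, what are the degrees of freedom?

degrees of freedom = 4

df = k − 1 = 5 − 1 = 4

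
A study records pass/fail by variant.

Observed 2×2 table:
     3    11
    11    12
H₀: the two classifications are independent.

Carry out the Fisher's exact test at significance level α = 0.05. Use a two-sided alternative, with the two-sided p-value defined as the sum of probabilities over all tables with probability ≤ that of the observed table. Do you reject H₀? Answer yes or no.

Margins: r₁=14, r₂=23, c₁=14, c₂=23, n=37
p_obs = C(14,3)·C(23,11)/C(37,14); sum pmf over tables with pmf ≤ p_obs
p-value (two-sided) = 0.16572
At α=0.05: p ≥ α → fail to reject H₀

reject H₀: no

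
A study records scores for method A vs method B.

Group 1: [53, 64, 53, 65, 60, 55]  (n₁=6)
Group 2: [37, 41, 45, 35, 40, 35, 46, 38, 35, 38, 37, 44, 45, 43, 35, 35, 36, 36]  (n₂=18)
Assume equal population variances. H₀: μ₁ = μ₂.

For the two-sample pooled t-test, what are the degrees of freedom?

df = n₁ + n₂ − 2 = 6 + 18 − 2 = 22

degrees of freedom = 22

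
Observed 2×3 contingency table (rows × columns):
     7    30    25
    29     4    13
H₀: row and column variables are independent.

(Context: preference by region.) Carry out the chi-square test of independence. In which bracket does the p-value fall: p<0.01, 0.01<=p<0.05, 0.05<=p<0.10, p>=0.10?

p-value bracket: p<0.01

Row totals [62, 46], col totals [36, 34, 38], n=108
χ² = (7−20.67)²/20.67 + (30−19.52)²/19.52 + (25−21.81)²/21.81 + (29−15.33)²/15.33 + (4−14.48)²/14.48 + (13−16.19)²/16.19 = 35.5256
df = 2
p-value (upper-tail) = 0.00000
→ bracket: p<0.01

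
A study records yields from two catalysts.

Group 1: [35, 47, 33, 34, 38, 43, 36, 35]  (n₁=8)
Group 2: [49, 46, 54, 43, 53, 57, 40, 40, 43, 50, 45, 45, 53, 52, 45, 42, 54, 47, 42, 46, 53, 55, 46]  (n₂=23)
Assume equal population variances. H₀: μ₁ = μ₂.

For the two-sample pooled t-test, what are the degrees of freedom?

degrees of freedom = 29

df = n₁ + n₂ − 2 = 8 + 23 − 2 = 29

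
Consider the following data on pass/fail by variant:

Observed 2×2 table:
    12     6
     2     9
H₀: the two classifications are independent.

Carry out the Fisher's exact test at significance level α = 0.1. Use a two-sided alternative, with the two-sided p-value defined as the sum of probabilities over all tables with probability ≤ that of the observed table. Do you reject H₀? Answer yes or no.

reject H₀: yes

Margins: r₁=18, r₂=11, c₁=14, c₂=15, n=29
p_obs = C(18,12)·C(11,2)/C(29,14); sum pmf over tables with pmf ≤ p_obs
p-value (two-sided) = 0.02094
At α=0.1: p < α → reject H₀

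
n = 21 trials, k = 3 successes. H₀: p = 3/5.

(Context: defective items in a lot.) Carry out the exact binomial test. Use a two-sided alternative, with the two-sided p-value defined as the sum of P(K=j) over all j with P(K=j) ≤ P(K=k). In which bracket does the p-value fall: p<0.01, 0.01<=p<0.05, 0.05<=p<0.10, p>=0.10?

p-value bracket: p<0.01

Exact binomial: n=21, k=3, p₀=3/5=0.6000
P(X=j) = C(n,j)·p₀^j·(1−p₀)^(n−j); p = Σ P(X=j) over j with P(X=j) ≤ P(X=3)
p-value (two-sided) = 0.00002
→ bracket: p<0.01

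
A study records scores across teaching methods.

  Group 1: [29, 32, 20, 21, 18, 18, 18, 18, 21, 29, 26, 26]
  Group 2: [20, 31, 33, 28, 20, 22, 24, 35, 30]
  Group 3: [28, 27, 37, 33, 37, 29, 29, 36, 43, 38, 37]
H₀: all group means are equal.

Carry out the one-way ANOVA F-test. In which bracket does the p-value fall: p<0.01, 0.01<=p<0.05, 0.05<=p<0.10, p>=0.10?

Group means [23.00, 27.00, 34.00], grand mean 27.906
SSB = Σnᵢ(x̄ᵢ−x̄)² = 704.719; SSW = ΣΣ(x−x̄ᵢ)² = 810.000
MSB = 704.719/2 = 352.3594; MSW = 810.000/29 = 27.9310
F = MSB/MSW = 12.6153
df = (2, 29)
p-value (upper-tail) = 0.00011
→ bracket: p<0.01

p-value bracket: p<0.01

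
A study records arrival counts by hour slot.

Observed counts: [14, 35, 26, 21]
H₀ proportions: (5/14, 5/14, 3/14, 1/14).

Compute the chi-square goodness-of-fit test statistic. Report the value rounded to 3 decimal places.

n = 96; E_i = n·p_i = [34.29, 34.29, 20.57, 6.86]
χ² = (14−34.29)²/34.29 + (35−34.29)²/34.29 + (26−20.57)²/20.57 + (21−6.86)²/6.86 = 42.6194
df = 3

test statistic = 42.619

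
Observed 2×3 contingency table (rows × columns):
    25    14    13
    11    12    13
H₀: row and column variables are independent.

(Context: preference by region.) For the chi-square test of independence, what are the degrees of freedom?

degrees of freedom = 2

df = (r−1)(c−1) = (2−1)·(3−1) = 2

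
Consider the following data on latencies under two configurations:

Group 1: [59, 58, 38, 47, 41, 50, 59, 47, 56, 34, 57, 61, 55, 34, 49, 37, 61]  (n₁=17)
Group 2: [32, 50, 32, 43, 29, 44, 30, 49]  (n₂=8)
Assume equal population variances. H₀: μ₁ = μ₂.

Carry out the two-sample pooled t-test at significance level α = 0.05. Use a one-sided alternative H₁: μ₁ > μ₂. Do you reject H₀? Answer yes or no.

x̄₁=49.588, s₁=9.683, n₁=17
x̄₂=38.625, s₂=8.782, n₂=8
s_p² = [16·9.683² + 7·8.782²]/23 = 88.6953
SE = √(s_p²·(1/17+1/8)) = 4.0379
t = (49.588−38.625)/4.0379 = 2.7151
df = 23
p-value (one-sided, H₁ greater) = 0.00617
At α=0.05: p < α → reject H₀

reject H₀: yes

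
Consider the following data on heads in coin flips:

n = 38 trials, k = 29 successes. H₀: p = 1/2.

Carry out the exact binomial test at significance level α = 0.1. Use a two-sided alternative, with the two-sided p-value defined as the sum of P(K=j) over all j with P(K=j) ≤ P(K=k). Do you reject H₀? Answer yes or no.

Exact binomial: n=38, k=29, p₀=1/2=0.5000
P(X=j) = C(n,j)·p₀^j·(1−p₀)^(n−j); p = Σ P(X=j) over j with P(X=j) ≤ P(X=29)
p-value (two-sided) = 0.00166
At α=0.1: p < α → reject H₀

reject H₀: yes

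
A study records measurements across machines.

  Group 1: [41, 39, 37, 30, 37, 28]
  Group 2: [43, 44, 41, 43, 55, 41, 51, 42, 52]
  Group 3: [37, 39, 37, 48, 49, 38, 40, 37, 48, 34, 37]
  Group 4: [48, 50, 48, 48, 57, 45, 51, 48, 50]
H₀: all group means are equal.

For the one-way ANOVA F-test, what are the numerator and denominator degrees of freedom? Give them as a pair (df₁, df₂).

degrees of freedom = [3, 31]

k = 4 groups, N = 35 total
df = (k−1, N−k) = (4−1, 35−4) = (3, 31)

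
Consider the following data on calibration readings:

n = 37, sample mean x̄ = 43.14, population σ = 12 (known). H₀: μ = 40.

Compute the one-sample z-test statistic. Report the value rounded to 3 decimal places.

SE = σ/√n = 12/√37 = 1.9728
z = (x̄−μ₀)/SE = (43.14−40)/1.9728 = 1.5917

test statistic = 1.592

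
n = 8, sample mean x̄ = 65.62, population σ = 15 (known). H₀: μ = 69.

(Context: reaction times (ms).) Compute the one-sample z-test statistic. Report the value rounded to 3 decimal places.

SE = σ/√n = 15/√8 = 5.3033
z = (x̄−μ₀)/SE = (65.62−69)/5.3033 = -0.6373

test statistic = -0.637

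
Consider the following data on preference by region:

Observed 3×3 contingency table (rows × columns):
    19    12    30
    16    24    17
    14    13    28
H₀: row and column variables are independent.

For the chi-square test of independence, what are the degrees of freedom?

df = (r−1)(c−1) = (3−1)·(3−1) = 4

degrees of freedom = 4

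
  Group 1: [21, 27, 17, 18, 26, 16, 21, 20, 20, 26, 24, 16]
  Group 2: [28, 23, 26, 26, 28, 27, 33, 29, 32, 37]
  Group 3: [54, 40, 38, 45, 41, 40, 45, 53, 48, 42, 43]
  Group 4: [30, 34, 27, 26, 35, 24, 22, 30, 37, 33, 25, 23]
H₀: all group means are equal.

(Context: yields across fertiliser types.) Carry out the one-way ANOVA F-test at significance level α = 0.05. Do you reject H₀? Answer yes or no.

reject H₀: yes

Group means [21.00, 28.90, 44.45, 28.83], grand mean 30.578
SSB = Σnᵢ(x̄ᵢ−x̄)² = 3283.684; SSW = ΣΣ(x−x̄ᵢ)² = 881.294
MSB = 3283.684/3 = 1094.5613; MSW = 881.294/41 = 21.4950
F = MSB/MSW = 50.9217
df = (3, 41)
p-value (upper-tail) = 0.00000
At α=0.05: p < α → reject H₀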